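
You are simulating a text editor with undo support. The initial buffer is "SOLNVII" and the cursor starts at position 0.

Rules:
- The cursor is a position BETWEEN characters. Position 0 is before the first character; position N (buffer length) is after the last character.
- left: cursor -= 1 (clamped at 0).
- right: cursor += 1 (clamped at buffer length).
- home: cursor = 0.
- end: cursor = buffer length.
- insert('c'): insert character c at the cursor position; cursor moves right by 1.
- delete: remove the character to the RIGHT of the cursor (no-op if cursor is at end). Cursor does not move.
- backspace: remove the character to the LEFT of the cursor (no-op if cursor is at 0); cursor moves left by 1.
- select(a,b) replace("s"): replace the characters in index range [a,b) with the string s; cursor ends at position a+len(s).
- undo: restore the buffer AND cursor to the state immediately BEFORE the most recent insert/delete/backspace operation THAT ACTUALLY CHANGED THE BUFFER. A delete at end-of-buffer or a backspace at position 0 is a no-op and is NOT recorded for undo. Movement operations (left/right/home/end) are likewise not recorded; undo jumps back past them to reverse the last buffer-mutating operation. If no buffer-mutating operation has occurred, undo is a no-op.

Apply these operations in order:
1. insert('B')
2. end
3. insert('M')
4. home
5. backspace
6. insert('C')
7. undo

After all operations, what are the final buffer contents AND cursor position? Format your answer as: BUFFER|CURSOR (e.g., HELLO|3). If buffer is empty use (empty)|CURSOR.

After op 1 (insert('B')): buf='BSOLNVII' cursor=1
After op 2 (end): buf='BSOLNVII' cursor=8
After op 3 (insert('M')): buf='BSOLNVIIM' cursor=9
After op 4 (home): buf='BSOLNVIIM' cursor=0
After op 5 (backspace): buf='BSOLNVIIM' cursor=0
After op 6 (insert('C')): buf='CBSOLNVIIM' cursor=1
After op 7 (undo): buf='BSOLNVIIM' cursor=0

Answer: BSOLNVIIM|0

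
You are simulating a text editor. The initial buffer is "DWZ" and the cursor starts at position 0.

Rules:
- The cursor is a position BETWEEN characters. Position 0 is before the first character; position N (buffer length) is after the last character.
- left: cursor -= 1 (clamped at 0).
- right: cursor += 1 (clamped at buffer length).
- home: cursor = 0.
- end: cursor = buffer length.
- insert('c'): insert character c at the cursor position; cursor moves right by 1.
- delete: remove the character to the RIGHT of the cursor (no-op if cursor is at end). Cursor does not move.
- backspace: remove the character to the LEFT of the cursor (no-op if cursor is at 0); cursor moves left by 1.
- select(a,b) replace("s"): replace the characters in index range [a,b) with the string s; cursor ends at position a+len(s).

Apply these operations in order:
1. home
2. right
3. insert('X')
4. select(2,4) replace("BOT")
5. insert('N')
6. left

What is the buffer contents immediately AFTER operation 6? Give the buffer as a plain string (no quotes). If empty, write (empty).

Answer: DXBOTN

Derivation:
After op 1 (home): buf='DWZ' cursor=0
After op 2 (right): buf='DWZ' cursor=1
After op 3 (insert('X')): buf='DXWZ' cursor=2
After op 4 (select(2,4) replace("BOT")): buf='DXBOT' cursor=5
After op 5 (insert('N')): buf='DXBOTN' cursor=6
After op 6 (left): buf='DXBOTN' cursor=5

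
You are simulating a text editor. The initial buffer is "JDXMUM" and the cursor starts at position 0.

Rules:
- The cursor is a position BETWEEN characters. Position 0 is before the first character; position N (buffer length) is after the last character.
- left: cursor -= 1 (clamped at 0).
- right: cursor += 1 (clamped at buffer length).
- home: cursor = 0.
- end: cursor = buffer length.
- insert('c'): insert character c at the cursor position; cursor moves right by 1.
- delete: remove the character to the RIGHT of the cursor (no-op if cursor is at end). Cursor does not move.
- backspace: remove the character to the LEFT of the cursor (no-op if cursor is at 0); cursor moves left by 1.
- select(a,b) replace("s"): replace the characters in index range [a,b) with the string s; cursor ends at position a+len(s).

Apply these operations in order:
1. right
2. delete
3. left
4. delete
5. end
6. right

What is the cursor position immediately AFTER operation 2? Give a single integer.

Answer: 1

Derivation:
After op 1 (right): buf='JDXMUM' cursor=1
After op 2 (delete): buf='JXMUM' cursor=1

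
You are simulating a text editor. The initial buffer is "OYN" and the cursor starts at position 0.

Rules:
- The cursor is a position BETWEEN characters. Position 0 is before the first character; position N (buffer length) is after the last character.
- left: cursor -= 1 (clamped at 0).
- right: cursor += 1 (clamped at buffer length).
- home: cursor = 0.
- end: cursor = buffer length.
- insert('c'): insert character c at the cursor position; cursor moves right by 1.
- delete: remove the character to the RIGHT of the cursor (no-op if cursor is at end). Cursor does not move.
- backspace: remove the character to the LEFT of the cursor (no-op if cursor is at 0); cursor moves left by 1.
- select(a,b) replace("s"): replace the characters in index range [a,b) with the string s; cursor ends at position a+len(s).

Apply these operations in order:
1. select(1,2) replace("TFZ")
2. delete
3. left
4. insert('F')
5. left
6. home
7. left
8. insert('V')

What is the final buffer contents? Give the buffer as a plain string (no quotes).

Answer: VOTFFZ

Derivation:
After op 1 (select(1,2) replace("TFZ")): buf='OTFZN' cursor=4
After op 2 (delete): buf='OTFZ' cursor=4
After op 3 (left): buf='OTFZ' cursor=3
After op 4 (insert('F')): buf='OTFFZ' cursor=4
After op 5 (left): buf='OTFFZ' cursor=3
After op 6 (home): buf='OTFFZ' cursor=0
After op 7 (left): buf='OTFFZ' cursor=0
After op 8 (insert('V')): buf='VOTFFZ' cursor=1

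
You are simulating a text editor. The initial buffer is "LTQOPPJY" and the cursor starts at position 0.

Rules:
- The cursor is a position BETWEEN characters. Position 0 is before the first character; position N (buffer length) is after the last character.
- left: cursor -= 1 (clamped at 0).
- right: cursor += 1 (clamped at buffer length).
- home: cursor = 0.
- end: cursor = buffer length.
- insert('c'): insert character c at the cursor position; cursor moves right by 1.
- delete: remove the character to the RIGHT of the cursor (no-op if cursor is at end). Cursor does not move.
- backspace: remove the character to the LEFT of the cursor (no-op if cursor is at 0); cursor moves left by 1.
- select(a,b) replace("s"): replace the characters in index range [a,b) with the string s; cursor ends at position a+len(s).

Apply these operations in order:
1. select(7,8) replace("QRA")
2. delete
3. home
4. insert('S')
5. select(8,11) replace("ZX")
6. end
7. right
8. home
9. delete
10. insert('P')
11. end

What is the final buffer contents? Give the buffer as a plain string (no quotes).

After op 1 (select(7,8) replace("QRA")): buf='LTQOPPJQRA' cursor=10
After op 2 (delete): buf='LTQOPPJQRA' cursor=10
After op 3 (home): buf='LTQOPPJQRA' cursor=0
After op 4 (insert('S')): buf='SLTQOPPJQRA' cursor=1
After op 5 (select(8,11) replace("ZX")): buf='SLTQOPPJZX' cursor=10
After op 6 (end): buf='SLTQOPPJZX' cursor=10
After op 7 (right): buf='SLTQOPPJZX' cursor=10
After op 8 (home): buf='SLTQOPPJZX' cursor=0
After op 9 (delete): buf='LTQOPPJZX' cursor=0
After op 10 (insert('P')): buf='PLTQOPPJZX' cursor=1
After op 11 (end): buf='PLTQOPPJZX' cursor=10

Answer: PLTQOPPJZX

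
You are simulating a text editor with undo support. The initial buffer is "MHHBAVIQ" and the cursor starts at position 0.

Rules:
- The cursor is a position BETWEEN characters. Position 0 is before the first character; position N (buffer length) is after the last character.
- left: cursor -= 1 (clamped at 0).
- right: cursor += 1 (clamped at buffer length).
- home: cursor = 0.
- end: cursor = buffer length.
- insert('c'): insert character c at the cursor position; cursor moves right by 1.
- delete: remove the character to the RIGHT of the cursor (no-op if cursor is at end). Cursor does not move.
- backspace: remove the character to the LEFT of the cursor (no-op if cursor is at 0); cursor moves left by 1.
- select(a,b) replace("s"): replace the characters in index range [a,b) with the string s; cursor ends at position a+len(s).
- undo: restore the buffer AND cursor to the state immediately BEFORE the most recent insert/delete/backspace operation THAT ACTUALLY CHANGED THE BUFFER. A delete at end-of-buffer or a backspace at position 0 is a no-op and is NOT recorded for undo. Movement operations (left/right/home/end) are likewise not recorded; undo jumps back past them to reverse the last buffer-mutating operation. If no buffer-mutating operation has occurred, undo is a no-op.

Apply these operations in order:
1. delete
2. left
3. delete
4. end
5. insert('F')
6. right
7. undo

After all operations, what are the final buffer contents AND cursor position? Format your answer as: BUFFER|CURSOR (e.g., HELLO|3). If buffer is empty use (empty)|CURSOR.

After op 1 (delete): buf='HHBAVIQ' cursor=0
After op 2 (left): buf='HHBAVIQ' cursor=0
After op 3 (delete): buf='HBAVIQ' cursor=0
After op 4 (end): buf='HBAVIQ' cursor=6
After op 5 (insert('F')): buf='HBAVIQF' cursor=7
After op 6 (right): buf='HBAVIQF' cursor=7
After op 7 (undo): buf='HBAVIQ' cursor=6

Answer: HBAVIQ|6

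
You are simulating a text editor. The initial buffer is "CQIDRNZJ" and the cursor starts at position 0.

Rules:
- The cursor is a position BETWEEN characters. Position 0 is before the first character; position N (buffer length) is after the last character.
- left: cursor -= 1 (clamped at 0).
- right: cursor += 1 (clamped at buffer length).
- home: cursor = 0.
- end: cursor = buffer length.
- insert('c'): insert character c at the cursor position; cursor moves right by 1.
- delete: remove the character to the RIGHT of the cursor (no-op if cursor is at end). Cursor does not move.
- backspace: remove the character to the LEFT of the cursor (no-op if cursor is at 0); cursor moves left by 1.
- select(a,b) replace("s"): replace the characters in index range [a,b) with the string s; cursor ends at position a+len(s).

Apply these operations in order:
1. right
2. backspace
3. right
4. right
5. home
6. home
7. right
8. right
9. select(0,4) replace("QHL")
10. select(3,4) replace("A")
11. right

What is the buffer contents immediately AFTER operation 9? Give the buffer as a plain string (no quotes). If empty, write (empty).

After op 1 (right): buf='CQIDRNZJ' cursor=1
After op 2 (backspace): buf='QIDRNZJ' cursor=0
After op 3 (right): buf='QIDRNZJ' cursor=1
After op 4 (right): buf='QIDRNZJ' cursor=2
After op 5 (home): buf='QIDRNZJ' cursor=0
After op 6 (home): buf='QIDRNZJ' cursor=0
After op 7 (right): buf='QIDRNZJ' cursor=1
After op 8 (right): buf='QIDRNZJ' cursor=2
After op 9 (select(0,4) replace("QHL")): buf='QHLNZJ' cursor=3

Answer: QHLNZJ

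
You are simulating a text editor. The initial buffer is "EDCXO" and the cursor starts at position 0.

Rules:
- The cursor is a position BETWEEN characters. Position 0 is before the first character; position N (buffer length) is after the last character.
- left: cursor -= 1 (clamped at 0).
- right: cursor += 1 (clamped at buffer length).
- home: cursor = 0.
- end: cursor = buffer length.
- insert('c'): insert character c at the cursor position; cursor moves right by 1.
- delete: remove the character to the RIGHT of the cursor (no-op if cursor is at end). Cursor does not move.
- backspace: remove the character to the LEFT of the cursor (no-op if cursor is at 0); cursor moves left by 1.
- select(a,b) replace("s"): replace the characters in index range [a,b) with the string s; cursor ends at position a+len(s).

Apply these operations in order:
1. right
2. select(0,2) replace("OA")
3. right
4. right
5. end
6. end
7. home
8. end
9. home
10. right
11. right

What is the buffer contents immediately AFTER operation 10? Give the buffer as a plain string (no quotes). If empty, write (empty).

After op 1 (right): buf='EDCXO' cursor=1
After op 2 (select(0,2) replace("OA")): buf='OACXO' cursor=2
After op 3 (right): buf='OACXO' cursor=3
After op 4 (right): buf='OACXO' cursor=4
After op 5 (end): buf='OACXO' cursor=5
After op 6 (end): buf='OACXO' cursor=5
After op 7 (home): buf='OACXO' cursor=0
After op 8 (end): buf='OACXO' cursor=5
After op 9 (home): buf='OACXO' cursor=0
After op 10 (right): buf='OACXO' cursor=1

Answer: OACXO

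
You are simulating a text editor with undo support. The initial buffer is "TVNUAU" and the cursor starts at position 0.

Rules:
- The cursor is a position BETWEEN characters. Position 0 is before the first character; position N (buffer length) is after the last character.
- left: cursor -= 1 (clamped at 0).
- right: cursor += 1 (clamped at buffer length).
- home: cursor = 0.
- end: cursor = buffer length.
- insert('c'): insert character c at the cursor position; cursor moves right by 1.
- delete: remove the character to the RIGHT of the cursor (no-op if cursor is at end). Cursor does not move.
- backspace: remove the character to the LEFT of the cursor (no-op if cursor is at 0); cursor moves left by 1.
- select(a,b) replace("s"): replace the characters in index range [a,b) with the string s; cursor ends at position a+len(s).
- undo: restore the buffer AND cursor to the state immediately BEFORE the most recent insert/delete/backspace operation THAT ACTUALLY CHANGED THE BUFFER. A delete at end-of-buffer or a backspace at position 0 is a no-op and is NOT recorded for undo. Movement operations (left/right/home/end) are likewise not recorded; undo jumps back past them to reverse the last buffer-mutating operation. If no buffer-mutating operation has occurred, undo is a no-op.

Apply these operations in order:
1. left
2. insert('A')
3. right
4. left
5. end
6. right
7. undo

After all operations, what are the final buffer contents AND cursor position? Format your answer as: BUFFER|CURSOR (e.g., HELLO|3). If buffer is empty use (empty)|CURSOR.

Answer: TVNUAU|0

Derivation:
After op 1 (left): buf='TVNUAU' cursor=0
After op 2 (insert('A')): buf='ATVNUAU' cursor=1
After op 3 (right): buf='ATVNUAU' cursor=2
After op 4 (left): buf='ATVNUAU' cursor=1
After op 5 (end): buf='ATVNUAU' cursor=7
After op 6 (right): buf='ATVNUAU' cursor=7
After op 7 (undo): buf='TVNUAU' cursor=0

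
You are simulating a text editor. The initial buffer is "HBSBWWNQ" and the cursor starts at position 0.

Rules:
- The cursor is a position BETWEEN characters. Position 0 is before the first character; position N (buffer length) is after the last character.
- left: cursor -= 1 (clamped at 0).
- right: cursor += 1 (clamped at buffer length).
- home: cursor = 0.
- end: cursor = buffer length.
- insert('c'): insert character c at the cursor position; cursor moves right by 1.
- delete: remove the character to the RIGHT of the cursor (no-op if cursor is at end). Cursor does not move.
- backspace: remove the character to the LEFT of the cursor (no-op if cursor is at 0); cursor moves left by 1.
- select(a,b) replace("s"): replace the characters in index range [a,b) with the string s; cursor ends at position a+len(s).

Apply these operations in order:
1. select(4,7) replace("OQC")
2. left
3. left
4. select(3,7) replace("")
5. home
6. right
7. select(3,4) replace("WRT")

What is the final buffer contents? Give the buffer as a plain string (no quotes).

Answer: HBSWRT

Derivation:
After op 1 (select(4,7) replace("OQC")): buf='HBSBOQCQ' cursor=7
After op 2 (left): buf='HBSBOQCQ' cursor=6
After op 3 (left): buf='HBSBOQCQ' cursor=5
After op 4 (select(3,7) replace("")): buf='HBSQ' cursor=3
After op 5 (home): buf='HBSQ' cursor=0
After op 6 (right): buf='HBSQ' cursor=1
After op 7 (select(3,4) replace("WRT")): buf='HBSWRT' cursor=6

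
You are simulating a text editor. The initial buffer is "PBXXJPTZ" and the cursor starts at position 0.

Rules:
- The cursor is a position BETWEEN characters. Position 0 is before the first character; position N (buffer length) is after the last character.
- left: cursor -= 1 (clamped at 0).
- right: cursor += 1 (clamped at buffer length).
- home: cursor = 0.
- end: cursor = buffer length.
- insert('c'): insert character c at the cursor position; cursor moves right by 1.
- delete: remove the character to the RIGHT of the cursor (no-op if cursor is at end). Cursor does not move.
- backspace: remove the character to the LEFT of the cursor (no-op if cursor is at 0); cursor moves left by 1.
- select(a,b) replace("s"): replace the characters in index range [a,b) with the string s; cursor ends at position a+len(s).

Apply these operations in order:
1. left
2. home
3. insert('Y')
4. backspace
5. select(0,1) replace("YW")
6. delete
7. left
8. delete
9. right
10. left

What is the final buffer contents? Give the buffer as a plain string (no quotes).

Answer: YXXJPTZ

Derivation:
After op 1 (left): buf='PBXXJPTZ' cursor=0
After op 2 (home): buf='PBXXJPTZ' cursor=0
After op 3 (insert('Y')): buf='YPBXXJPTZ' cursor=1
After op 4 (backspace): buf='PBXXJPTZ' cursor=0
After op 5 (select(0,1) replace("YW")): buf='YWBXXJPTZ' cursor=2
After op 6 (delete): buf='YWXXJPTZ' cursor=2
After op 7 (left): buf='YWXXJPTZ' cursor=1
After op 8 (delete): buf='YXXJPTZ' cursor=1
After op 9 (right): buf='YXXJPTZ' cursor=2
After op 10 (left): buf='YXXJPTZ' cursor=1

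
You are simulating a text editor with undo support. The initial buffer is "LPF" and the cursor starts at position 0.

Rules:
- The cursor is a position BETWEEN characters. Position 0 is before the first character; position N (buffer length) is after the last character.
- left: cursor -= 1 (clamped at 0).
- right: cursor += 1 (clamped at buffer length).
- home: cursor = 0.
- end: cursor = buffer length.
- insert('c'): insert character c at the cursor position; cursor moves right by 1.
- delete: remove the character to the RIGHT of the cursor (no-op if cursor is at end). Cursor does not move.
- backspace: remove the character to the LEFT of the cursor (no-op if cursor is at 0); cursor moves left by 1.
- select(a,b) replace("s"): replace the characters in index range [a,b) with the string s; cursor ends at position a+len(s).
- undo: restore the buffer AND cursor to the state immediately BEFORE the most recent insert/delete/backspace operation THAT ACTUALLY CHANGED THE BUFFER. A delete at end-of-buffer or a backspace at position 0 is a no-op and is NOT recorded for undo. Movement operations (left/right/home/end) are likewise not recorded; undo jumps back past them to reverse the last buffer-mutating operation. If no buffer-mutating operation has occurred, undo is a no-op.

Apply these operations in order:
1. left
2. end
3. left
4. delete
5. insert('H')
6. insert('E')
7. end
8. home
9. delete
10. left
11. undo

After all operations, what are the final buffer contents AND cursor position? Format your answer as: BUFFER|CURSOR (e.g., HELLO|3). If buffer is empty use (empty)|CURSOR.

After op 1 (left): buf='LPF' cursor=0
After op 2 (end): buf='LPF' cursor=3
After op 3 (left): buf='LPF' cursor=2
After op 4 (delete): buf='LP' cursor=2
After op 5 (insert('H')): buf='LPH' cursor=3
After op 6 (insert('E')): buf='LPHE' cursor=4
After op 7 (end): buf='LPHE' cursor=4
After op 8 (home): buf='LPHE' cursor=0
After op 9 (delete): buf='PHE' cursor=0
After op 10 (left): buf='PHE' cursor=0
After op 11 (undo): buf='LPHE' cursor=0

Answer: LPHE|0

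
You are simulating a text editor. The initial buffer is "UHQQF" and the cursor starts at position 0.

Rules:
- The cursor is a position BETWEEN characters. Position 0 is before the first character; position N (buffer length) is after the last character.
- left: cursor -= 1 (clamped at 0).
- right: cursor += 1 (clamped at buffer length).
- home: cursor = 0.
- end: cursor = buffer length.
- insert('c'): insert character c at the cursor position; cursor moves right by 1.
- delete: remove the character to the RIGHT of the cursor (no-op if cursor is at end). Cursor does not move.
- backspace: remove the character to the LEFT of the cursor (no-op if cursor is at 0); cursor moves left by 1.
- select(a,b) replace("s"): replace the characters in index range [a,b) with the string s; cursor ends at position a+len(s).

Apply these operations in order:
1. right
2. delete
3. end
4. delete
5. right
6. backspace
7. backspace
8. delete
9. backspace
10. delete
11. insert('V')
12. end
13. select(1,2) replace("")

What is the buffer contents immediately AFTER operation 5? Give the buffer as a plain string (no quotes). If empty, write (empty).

After op 1 (right): buf='UHQQF' cursor=1
After op 2 (delete): buf='UQQF' cursor=1
After op 3 (end): buf='UQQF' cursor=4
After op 4 (delete): buf='UQQF' cursor=4
After op 5 (right): buf='UQQF' cursor=4

Answer: UQQF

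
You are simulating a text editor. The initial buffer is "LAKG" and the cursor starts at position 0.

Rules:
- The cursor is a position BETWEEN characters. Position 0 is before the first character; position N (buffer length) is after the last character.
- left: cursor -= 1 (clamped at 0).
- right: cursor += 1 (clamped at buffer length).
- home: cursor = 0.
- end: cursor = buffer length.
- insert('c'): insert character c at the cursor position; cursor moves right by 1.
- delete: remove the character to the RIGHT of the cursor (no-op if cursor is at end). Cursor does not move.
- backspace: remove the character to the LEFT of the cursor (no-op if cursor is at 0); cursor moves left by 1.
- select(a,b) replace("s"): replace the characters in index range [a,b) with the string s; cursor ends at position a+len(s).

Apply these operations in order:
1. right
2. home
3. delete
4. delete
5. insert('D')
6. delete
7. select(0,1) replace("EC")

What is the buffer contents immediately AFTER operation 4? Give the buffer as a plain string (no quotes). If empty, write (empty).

Answer: KG

Derivation:
After op 1 (right): buf='LAKG' cursor=1
After op 2 (home): buf='LAKG' cursor=0
After op 3 (delete): buf='AKG' cursor=0
After op 4 (delete): buf='KG' cursor=0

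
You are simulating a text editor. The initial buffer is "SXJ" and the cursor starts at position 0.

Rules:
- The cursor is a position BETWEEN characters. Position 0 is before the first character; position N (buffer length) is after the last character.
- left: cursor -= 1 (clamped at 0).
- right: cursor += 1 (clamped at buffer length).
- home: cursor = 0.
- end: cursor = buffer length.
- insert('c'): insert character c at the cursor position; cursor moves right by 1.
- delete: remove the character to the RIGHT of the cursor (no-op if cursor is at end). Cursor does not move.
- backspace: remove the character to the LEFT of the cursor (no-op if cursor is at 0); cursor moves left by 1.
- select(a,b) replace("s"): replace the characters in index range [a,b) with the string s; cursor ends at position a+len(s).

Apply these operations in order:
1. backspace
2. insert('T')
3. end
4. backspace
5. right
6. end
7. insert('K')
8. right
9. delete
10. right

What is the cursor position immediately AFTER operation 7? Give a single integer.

After op 1 (backspace): buf='SXJ' cursor=0
After op 2 (insert('T')): buf='TSXJ' cursor=1
After op 3 (end): buf='TSXJ' cursor=4
After op 4 (backspace): buf='TSX' cursor=3
After op 5 (right): buf='TSX' cursor=3
After op 6 (end): buf='TSX' cursor=3
After op 7 (insert('K')): buf='TSXK' cursor=4

Answer: 4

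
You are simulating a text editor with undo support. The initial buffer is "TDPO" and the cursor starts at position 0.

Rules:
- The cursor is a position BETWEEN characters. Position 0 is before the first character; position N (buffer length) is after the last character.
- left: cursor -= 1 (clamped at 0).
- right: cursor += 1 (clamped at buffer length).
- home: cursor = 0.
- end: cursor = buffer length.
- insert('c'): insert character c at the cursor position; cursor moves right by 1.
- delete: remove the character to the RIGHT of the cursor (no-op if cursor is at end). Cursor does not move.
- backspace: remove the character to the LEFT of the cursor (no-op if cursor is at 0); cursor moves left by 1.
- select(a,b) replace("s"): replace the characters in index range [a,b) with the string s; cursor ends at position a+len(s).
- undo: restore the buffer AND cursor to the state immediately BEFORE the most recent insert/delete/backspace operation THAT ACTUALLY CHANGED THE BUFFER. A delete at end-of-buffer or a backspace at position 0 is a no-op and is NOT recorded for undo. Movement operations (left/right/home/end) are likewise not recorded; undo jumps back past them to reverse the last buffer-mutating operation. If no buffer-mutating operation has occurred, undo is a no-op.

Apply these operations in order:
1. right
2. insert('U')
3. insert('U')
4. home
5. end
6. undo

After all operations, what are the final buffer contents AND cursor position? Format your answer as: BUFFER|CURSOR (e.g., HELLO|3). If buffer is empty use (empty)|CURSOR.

After op 1 (right): buf='TDPO' cursor=1
After op 2 (insert('U')): buf='TUDPO' cursor=2
After op 3 (insert('U')): buf='TUUDPO' cursor=3
After op 4 (home): buf='TUUDPO' cursor=0
After op 5 (end): buf='TUUDPO' cursor=6
After op 6 (undo): buf='TUDPO' cursor=2

Answer: TUDPO|2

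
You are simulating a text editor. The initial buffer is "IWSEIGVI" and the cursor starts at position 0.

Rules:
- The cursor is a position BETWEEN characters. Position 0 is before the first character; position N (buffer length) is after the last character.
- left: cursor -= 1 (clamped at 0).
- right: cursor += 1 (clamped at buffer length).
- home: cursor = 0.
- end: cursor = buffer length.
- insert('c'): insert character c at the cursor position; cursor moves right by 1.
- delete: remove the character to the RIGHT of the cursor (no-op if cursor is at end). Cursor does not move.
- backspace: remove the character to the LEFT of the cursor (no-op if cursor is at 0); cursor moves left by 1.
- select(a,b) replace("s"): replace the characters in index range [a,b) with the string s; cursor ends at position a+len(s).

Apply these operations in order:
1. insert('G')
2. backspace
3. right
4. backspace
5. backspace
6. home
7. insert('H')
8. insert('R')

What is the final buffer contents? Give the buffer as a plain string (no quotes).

Answer: HRWSEIGVI

Derivation:
After op 1 (insert('G')): buf='GIWSEIGVI' cursor=1
After op 2 (backspace): buf='IWSEIGVI' cursor=0
After op 3 (right): buf='IWSEIGVI' cursor=1
After op 4 (backspace): buf='WSEIGVI' cursor=0
After op 5 (backspace): buf='WSEIGVI' cursor=0
After op 6 (home): buf='WSEIGVI' cursor=0
After op 7 (insert('H')): buf='HWSEIGVI' cursor=1
After op 8 (insert('R')): buf='HRWSEIGVI' cursor=2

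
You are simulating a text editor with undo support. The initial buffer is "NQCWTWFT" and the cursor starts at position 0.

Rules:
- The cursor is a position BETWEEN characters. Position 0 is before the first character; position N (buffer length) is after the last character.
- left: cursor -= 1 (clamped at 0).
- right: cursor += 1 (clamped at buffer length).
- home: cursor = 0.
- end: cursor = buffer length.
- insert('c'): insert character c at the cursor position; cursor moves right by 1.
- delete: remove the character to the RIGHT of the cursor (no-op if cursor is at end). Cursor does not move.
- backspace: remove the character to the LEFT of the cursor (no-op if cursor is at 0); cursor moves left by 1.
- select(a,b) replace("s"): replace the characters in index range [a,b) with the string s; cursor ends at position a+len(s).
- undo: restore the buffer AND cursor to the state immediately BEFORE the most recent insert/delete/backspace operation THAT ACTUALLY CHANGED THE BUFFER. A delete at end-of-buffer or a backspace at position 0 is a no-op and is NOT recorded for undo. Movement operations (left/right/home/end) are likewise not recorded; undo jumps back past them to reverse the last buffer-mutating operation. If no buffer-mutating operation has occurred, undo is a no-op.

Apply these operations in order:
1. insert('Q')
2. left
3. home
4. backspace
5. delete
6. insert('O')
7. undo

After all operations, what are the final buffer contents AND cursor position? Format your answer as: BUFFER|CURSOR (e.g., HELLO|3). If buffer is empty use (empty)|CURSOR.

Answer: NQCWTWFT|0

Derivation:
After op 1 (insert('Q')): buf='QNQCWTWFT' cursor=1
After op 2 (left): buf='QNQCWTWFT' cursor=0
After op 3 (home): buf='QNQCWTWFT' cursor=0
After op 4 (backspace): buf='QNQCWTWFT' cursor=0
After op 5 (delete): buf='NQCWTWFT' cursor=0
After op 6 (insert('O')): buf='ONQCWTWFT' cursor=1
After op 7 (undo): buf='NQCWTWFT' cursor=0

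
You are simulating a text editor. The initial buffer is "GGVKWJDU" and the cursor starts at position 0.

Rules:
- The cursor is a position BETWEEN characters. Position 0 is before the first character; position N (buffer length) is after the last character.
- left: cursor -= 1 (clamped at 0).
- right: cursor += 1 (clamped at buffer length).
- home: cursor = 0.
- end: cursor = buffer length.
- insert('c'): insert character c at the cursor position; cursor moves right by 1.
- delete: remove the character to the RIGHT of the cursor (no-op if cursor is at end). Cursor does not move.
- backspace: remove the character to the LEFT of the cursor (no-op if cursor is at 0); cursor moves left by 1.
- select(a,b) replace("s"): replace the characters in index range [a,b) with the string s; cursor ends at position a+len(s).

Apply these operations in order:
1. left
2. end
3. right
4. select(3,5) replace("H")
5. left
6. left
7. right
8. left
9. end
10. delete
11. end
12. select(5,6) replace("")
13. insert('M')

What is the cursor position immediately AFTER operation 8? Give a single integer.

Answer: 2

Derivation:
After op 1 (left): buf='GGVKWJDU' cursor=0
After op 2 (end): buf='GGVKWJDU' cursor=8
After op 3 (right): buf='GGVKWJDU' cursor=8
After op 4 (select(3,5) replace("H")): buf='GGVHJDU' cursor=4
After op 5 (left): buf='GGVHJDU' cursor=3
After op 6 (left): buf='GGVHJDU' cursor=2
After op 7 (right): buf='GGVHJDU' cursor=3
After op 8 (left): buf='GGVHJDU' cursor=2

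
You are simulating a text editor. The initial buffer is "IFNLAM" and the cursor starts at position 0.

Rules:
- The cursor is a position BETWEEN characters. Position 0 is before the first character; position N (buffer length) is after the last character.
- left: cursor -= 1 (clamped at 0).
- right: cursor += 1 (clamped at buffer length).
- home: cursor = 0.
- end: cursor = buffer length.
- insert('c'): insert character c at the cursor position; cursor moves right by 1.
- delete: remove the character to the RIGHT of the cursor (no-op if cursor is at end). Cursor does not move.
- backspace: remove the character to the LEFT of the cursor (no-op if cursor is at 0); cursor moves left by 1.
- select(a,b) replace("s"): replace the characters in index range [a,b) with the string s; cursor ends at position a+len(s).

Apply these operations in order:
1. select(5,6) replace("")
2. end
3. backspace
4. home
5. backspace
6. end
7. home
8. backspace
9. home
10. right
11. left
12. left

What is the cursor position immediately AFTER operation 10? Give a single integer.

Answer: 1

Derivation:
After op 1 (select(5,6) replace("")): buf='IFNLA' cursor=5
After op 2 (end): buf='IFNLA' cursor=5
After op 3 (backspace): buf='IFNL' cursor=4
After op 4 (home): buf='IFNL' cursor=0
After op 5 (backspace): buf='IFNL' cursor=0
After op 6 (end): buf='IFNL' cursor=4
After op 7 (home): buf='IFNL' cursor=0
After op 8 (backspace): buf='IFNL' cursor=0
After op 9 (home): buf='IFNL' cursor=0
After op 10 (right): buf='IFNL' cursor=1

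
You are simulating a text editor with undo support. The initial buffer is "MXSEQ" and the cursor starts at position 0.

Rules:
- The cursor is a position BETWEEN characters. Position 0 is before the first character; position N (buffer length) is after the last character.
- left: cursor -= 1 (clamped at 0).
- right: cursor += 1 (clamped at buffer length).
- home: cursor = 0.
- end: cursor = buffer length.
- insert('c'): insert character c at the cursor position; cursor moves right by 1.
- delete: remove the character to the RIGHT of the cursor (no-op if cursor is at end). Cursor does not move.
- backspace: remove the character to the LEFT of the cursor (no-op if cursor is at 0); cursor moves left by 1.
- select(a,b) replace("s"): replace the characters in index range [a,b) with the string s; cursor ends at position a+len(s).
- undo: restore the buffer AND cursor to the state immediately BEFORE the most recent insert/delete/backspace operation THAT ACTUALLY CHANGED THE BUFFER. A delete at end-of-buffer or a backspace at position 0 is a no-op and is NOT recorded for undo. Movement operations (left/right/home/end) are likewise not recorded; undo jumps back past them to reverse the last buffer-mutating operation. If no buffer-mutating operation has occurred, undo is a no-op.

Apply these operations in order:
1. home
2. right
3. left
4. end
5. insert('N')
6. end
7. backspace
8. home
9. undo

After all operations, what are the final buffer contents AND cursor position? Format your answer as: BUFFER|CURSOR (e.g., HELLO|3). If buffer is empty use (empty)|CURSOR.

After op 1 (home): buf='MXSEQ' cursor=0
After op 2 (right): buf='MXSEQ' cursor=1
After op 3 (left): buf='MXSEQ' cursor=0
After op 4 (end): buf='MXSEQ' cursor=5
After op 5 (insert('N')): buf='MXSEQN' cursor=6
After op 6 (end): buf='MXSEQN' cursor=6
After op 7 (backspace): buf='MXSEQ' cursor=5
After op 8 (home): buf='MXSEQ' cursor=0
After op 9 (undo): buf='MXSEQN' cursor=6

Answer: MXSEQN|6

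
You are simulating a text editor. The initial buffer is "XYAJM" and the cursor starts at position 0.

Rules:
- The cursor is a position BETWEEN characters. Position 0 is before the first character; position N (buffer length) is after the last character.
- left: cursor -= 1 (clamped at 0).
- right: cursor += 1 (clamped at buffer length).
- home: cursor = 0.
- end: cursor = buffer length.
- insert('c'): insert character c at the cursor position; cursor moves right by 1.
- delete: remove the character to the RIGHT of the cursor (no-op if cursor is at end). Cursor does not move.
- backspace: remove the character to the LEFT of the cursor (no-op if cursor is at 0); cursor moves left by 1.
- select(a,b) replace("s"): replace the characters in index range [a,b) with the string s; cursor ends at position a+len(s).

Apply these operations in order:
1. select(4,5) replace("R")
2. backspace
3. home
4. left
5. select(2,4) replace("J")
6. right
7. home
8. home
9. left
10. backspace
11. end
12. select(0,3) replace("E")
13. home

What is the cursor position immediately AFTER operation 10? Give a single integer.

Answer: 0

Derivation:
After op 1 (select(4,5) replace("R")): buf='XYAJR' cursor=5
After op 2 (backspace): buf='XYAJ' cursor=4
After op 3 (home): buf='XYAJ' cursor=0
After op 4 (left): buf='XYAJ' cursor=0
After op 5 (select(2,4) replace("J")): buf='XYJ' cursor=3
After op 6 (right): buf='XYJ' cursor=3
After op 7 (home): buf='XYJ' cursor=0
After op 8 (home): buf='XYJ' cursor=0
After op 9 (left): buf='XYJ' cursor=0
After op 10 (backspace): buf='XYJ' cursor=0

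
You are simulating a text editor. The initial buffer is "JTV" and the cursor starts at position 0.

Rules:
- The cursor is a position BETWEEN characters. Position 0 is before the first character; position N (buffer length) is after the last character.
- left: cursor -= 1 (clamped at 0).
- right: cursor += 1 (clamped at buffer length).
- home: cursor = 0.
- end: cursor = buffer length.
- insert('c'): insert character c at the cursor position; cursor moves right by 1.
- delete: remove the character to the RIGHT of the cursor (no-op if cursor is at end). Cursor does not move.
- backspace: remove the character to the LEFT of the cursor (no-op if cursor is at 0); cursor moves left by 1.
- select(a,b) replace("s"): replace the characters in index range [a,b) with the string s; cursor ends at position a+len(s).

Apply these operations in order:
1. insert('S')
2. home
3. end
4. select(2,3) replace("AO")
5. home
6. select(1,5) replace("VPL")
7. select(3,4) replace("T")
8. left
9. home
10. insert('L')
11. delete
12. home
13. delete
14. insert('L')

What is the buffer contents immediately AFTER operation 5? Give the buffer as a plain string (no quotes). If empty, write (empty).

Answer: SJAOV

Derivation:
After op 1 (insert('S')): buf='SJTV' cursor=1
After op 2 (home): buf='SJTV' cursor=0
After op 3 (end): buf='SJTV' cursor=4
After op 4 (select(2,3) replace("AO")): buf='SJAOV' cursor=4
After op 5 (home): buf='SJAOV' cursor=0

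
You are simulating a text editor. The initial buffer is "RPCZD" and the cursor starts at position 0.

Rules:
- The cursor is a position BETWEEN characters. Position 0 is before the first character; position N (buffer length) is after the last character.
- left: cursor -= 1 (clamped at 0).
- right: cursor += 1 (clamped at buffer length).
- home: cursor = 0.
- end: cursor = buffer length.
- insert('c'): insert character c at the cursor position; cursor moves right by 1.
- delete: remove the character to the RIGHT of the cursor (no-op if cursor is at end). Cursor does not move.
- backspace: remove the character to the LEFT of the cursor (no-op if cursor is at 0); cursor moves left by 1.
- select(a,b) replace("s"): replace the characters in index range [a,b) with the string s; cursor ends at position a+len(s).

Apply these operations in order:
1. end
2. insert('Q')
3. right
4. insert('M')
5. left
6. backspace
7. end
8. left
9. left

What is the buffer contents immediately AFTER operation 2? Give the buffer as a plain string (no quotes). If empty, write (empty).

After op 1 (end): buf='RPCZD' cursor=5
After op 2 (insert('Q')): buf='RPCZDQ' cursor=6

Answer: RPCZDQ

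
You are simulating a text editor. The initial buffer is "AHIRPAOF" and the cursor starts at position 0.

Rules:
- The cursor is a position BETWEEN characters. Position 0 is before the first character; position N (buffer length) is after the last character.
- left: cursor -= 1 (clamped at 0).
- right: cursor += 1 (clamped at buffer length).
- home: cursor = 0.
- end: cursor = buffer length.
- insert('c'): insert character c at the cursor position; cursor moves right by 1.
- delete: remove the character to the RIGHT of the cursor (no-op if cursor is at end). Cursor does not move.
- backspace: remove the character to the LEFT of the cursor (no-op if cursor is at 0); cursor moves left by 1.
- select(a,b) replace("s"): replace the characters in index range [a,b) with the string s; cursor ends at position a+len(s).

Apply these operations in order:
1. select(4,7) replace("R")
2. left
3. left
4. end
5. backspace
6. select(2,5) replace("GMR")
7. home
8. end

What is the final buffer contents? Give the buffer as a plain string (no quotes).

After op 1 (select(4,7) replace("R")): buf='AHIRRF' cursor=5
After op 2 (left): buf='AHIRRF' cursor=4
After op 3 (left): buf='AHIRRF' cursor=3
After op 4 (end): buf='AHIRRF' cursor=6
After op 5 (backspace): buf='AHIRR' cursor=5
After op 6 (select(2,5) replace("GMR")): buf='AHGMR' cursor=5
After op 7 (home): buf='AHGMR' cursor=0
After op 8 (end): buf='AHGMR' cursor=5

Answer: AHGMR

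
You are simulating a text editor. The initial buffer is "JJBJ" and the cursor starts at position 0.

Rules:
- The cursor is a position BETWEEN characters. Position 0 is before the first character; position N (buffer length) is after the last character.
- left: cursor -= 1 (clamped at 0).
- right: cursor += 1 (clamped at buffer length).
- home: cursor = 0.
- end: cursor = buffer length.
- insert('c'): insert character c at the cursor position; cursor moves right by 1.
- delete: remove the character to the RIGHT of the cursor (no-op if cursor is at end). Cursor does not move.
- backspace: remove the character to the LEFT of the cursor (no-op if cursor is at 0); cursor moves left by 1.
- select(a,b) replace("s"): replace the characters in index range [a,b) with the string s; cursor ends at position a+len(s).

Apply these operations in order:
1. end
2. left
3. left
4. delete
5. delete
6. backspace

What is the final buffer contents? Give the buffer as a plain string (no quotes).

After op 1 (end): buf='JJBJ' cursor=4
After op 2 (left): buf='JJBJ' cursor=3
After op 3 (left): buf='JJBJ' cursor=2
After op 4 (delete): buf='JJJ' cursor=2
After op 5 (delete): buf='JJ' cursor=2
After op 6 (backspace): buf='J' cursor=1

Answer: J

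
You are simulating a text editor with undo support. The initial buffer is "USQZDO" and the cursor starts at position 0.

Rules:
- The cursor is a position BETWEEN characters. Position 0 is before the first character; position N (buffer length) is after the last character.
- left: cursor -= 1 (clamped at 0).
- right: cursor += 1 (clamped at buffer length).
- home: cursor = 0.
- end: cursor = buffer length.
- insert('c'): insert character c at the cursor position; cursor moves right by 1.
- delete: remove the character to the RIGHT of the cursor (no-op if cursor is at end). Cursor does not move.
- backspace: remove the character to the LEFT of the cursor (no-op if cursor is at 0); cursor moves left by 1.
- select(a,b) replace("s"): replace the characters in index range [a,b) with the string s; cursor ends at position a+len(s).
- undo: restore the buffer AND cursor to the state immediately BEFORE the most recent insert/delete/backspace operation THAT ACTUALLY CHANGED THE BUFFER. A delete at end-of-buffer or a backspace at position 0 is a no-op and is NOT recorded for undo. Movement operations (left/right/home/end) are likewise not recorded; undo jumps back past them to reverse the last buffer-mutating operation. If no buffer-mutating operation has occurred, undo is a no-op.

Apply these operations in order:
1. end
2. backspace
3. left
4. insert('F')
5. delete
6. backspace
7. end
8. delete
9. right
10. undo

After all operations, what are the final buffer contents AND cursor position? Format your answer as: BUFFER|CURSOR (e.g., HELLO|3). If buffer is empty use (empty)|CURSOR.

After op 1 (end): buf='USQZDO' cursor=6
After op 2 (backspace): buf='USQZD' cursor=5
After op 3 (left): buf='USQZD' cursor=4
After op 4 (insert('F')): buf='USQZFD' cursor=5
After op 5 (delete): buf='USQZF' cursor=5
After op 6 (backspace): buf='USQZ' cursor=4
After op 7 (end): buf='USQZ' cursor=4
After op 8 (delete): buf='USQZ' cursor=4
After op 9 (right): buf='USQZ' cursor=4
After op 10 (undo): buf='USQZF' cursor=5

Answer: USQZF|5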